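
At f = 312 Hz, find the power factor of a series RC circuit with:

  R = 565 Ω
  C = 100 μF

Step 1 — Angular frequency: ω = 2π·f = 2π·312 = 1960 rad/s.
Step 2 — Component impedances:
  R: Z = R = 565 Ω
  C: Z = 1/(jωC) = -j/(ω·C) = 0 - j5.101 Ω
Step 3 — Series combination: Z_total = R + C = 565 - j5.101 Ω = 565∠-0.5° Ω.
Step 4 — Power factor: PF = cos(φ) = Re(Z)/|Z| = 565/565 = 1.
Step 5 — Type: Im(Z) = -5.101 ⇒ leading (phase φ = -0.5°).

PF = 1 (leading, φ = -0.5°)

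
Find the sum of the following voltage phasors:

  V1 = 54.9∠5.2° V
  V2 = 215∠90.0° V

Step 1 — Convert each phasor to rectangular form:
  V1 = 54.9·(cos(5.2°) + j·sin(5.2°)) = 54.67 + j4.976 V
  V2 = 215·(cos(90.0°) + j·sin(90.0°)) = 0 + j215 V
Step 2 — Sum components: V_total = 54.67 + j220 V.
Step 3 — Convert to polar: |V_total| = 226.7 V, ∠V_total = 76.0°.

V_total = 226.7∠76.0° V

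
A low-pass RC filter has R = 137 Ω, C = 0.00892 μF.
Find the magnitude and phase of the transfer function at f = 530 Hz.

Step 1 — Angular frequency: ω = 2π·530 = 3330 rad/s.
Step 2 — Transfer function: H(jω) = 1/(1 + jωRC).
Step 3 — Denominator: 1 + jωRC = 1 + j·3330·137·8.92e-09 = 1 + j0.00407.
Step 4 — H = 1 - j0.004069.
Step 5 — Magnitude: |H| = 1 (-0.0 dB); phase: φ = -0.2°.

|H| = 1 (-0.0 dB), φ = -0.2°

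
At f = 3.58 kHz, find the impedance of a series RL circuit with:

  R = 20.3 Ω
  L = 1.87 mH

Step 1 — Angular frequency: ω = 2π·f = 2π·3580 = 2.249e+04 rad/s.
Step 2 — Component impedances:
  R: Z = R = 20.3 Ω
  L: Z = jωL = j·2.249e+04·0.00187 = 0 + j42.06 Ω
Step 3 — Series combination: Z_total = R + L = 20.3 + j42.06 Ω = 46.71∠64.2° Ω.

Z = 20.3 + j42.06 Ω = 46.71∠64.2° Ω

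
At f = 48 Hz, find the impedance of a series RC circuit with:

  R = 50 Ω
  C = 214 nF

Step 1 — Angular frequency: ω = 2π·f = 2π·48 = 301.6 rad/s.
Step 2 — Component impedances:
  R: Z = R = 50 Ω
  C: Z = 1/(jωC) = -j/(ω·C) = 0 - j1.549e+04 Ω
Step 3 — Series combination: Z_total = R + C = 50 - j1.549e+04 Ω = 1.549e+04∠-89.8° Ω.

Z = 50 - j1.549e+04 Ω = 1.549e+04∠-89.8° Ω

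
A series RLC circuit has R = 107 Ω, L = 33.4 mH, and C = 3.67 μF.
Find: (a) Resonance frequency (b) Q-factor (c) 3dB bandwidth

Step 1 — Resonance: ω₀ = 1/√(LC) = 1/√(0.0334·3.67e-06) = 2856 rad/s.
Step 2 — f₀ = ω₀/(2π) = 454.6 Hz.
Step 3 — Series Q: Q = ω₀L/R = 2856·0.0334/107 = 0.8916.
Step 4 — Bandwidth: Δω = ω₀/Q = 3204 rad/s; BW = Δω/(2π) = 509.9 Hz.

(a) f₀ = 454.6 Hz  (b) Q = 0.8916  (c) BW = 509.9 Hz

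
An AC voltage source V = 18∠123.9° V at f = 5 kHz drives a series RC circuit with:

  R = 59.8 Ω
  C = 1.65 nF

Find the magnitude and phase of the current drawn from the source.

Step 1 — Angular frequency: ω = 2π·f = 2π·5000 = 3.142e+04 rad/s.
Step 2 — Component impedances:
  R: Z = R = 59.8 Ω
  C: Z = 1/(jωC) = -j/(ω·C) = 0 - j1.929e+04 Ω
Step 3 — Series combination: Z_total = R + C = 59.8 - j1.929e+04 Ω = 1.929e+04∠-89.8° Ω.
Step 4 — Source phasor: V = 18∠123.9° V = -10.04 + j14.94 V.
Step 5 — Ohm's law: I = V / Z_total = (-10.04 + j14.94) / (59.8 - j1.929e+04) = -0.0007761 - j0.000518 A.
Step 6 — Convert to polar: |I| = 0.000933 A, ∠I = -146.3°.

I = 0.000933∠-146.3° A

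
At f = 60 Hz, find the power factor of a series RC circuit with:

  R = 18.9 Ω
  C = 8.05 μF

Step 1 — Angular frequency: ω = 2π·f = 2π·60 = 377 rad/s.
Step 2 — Component impedances:
  R: Z = R = 18.9 Ω
  C: Z = 1/(jωC) = -j/(ω·C) = 0 - j329.5 Ω
Step 3 — Series combination: Z_total = R + C = 18.9 - j329.5 Ω = 330.1∠-86.7° Ω.
Step 4 — Power factor: PF = cos(φ) = Re(Z)/|Z| = 18.9/330.1 = 0.05726.
Step 5 — Type: Im(Z) = -329.5 ⇒ leading (phase φ = -86.7°).

PF = 0.05726 (leading, φ = -86.7°)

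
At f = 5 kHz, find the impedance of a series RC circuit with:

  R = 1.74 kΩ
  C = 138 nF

Step 1 — Angular frequency: ω = 2π·f = 2π·5000 = 3.142e+04 rad/s.
Step 2 — Component impedances:
  R: Z = R = 1740 Ω
  C: Z = 1/(jωC) = -j/(ω·C) = 0 - j230.7 Ω
Step 3 — Series combination: Z_total = R + C = 1740 - j230.7 Ω = 1755∠-7.6° Ω.

Z = 1740 - j230.7 Ω = 1755∠-7.6° Ω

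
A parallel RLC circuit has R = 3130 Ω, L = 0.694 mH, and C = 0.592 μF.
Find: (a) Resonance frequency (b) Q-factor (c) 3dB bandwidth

Step 1 — Resonance: ω₀ = 1/√(LC) = 1/√(0.000694·5.92e-07) = 4.934e+04 rad/s.
Step 2 — f₀ = ω₀/(2π) = 7852 Hz.
Step 3 — Parallel Q: Q = R/(ω₀L) = 3130/(4.934e+04·0.000694) = 91.42.
Step 4 — Bandwidth: Δω = ω₀/Q = 539.7 rad/s; BW = Δω/(2π) = 85.89 Hz.

(a) f₀ = 7852 Hz  (b) Q = 91.42  (c) BW = 85.89 Hz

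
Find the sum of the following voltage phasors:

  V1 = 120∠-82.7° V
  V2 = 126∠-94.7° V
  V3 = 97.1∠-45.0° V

Step 1 — Convert each phasor to rectangular form:
  V1 = 120·(cos(-82.7°) + j·sin(-82.7°)) = 15.25 - j119 V
  V2 = 126·(cos(-94.7°) + j·sin(-94.7°)) = -10.32 - j125.6 V
  V3 = 97.1·(cos(-45.0°) + j·sin(-45.0°)) = 68.66 - j68.66 V
Step 2 — Sum components: V_total = 73.58 - j313.3 V.
Step 3 — Convert to polar: |V_total| = 321.8 V, ∠V_total = -76.8°.

V_total = 321.8∠-76.8° V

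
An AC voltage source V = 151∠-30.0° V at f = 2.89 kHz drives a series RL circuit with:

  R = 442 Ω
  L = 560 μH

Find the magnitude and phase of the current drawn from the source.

Step 1 — Angular frequency: ω = 2π·f = 2π·2890 = 1.816e+04 rad/s.
Step 2 — Component impedances:
  R: Z = R = 442 Ω
  L: Z = jωL = j·1.816e+04·0.00056 = 0 + j10.17 Ω
Step 3 — Series combination: Z_total = R + L = 442 + j10.17 Ω = 442.1∠1.3° Ω.
Step 4 — Source phasor: V = 151∠-30.0° V = 130.8 - j75.5 V.
Step 5 — Ohm's law: I = V / Z_total = (130.8 - j75.5) / (442 + j10.17) = 0.2918 - j0.1775 A.
Step 6 — Convert to polar: |I| = 0.3415 A, ∠I = -31.3°.

I = 0.3415∠-31.3° A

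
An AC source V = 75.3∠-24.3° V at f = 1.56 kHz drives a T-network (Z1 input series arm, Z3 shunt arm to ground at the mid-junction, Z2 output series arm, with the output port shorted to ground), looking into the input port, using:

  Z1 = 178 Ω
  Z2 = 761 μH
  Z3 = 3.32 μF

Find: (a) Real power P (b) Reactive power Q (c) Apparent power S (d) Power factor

Step 1 — Angular frequency: ω = 2π·f = 2π·1560 = 9802 rad/s.
Step 2 — Component impedances:
  Z1: Z = R = 178 Ω
  Z2: Z = jωL = j·9802·0.000761 = 0 + j7.459 Ω
  Z3: Z = 1/(jωC) = -j/(ω·C) = 0 - j30.73 Ω
Step 3 — With the output port shorted to ground, the output series arm Z2 runs from the junction to ground; the shunt arm Z3 also runs from the junction to ground. They appear in parallel: Z3 || Z2 = 0 + j9.85 Ω.
Step 4 — Series with input arm Z1: Z_in = Z1 + (Z3 || Z2) = 178 + j9.85 Ω = 178.3∠3.2° Ω.
Step 5 — Source phasor: V = 75.3∠-24.3° V = 68.63 - j30.99 V.
Step 6 — Current: I = V / Z = 0.3748 - j0.1948 A = 0.4224∠-27.5° A.
Step 7 — Complex power: S = V·I* = 31.76 + j1.757 VA.
Step 8 — Real power: P = Re(S) = 31.76 W.
Step 9 — Reactive power: Q = Im(S) = 1.757 VAR.
Step 10 — Apparent power: |S| = 31.81 VA.
Step 11 — Power factor: PF = P/|S| = 0.9985 (lagging).

(a) P = 31.76 W  (b) Q = 1.757 VAR  (c) S = 31.81 VA  (d) PF = 0.9985 (lagging)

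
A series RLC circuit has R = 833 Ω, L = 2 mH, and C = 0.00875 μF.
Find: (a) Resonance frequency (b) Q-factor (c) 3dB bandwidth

Step 1 — Resonance: ω₀ = 1/√(LC) = 1/√(0.002·8.75e-09) = 2.39e+05 rad/s.
Step 2 — f₀ = ω₀/(2π) = 3.805e+04 Hz.
Step 3 — Series Q: Q = ω₀L/R = 2.39e+05·0.002/833 = 0.5739.
Step 4 — Bandwidth: Δω = ω₀/Q = 4.165e+05 rad/s; BW = Δω/(2π) = 6.629e+04 Hz.

(a) f₀ = 3.805e+04 Hz  (b) Q = 0.5739  (c) BW = 6.629e+04 Hz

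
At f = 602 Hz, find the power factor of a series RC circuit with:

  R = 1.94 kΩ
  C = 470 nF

Step 1 — Angular frequency: ω = 2π·f = 2π·602 = 3782 rad/s.
Step 2 — Component impedances:
  R: Z = R = 1940 Ω
  C: Z = 1/(jωC) = -j/(ω·C) = 0 - j562.5 Ω
Step 3 — Series combination: Z_total = R + C = 1940 - j562.5 Ω = 2020∠-16.2° Ω.
Step 4 — Power factor: PF = cos(φ) = Re(Z)/|Z| = 1940/2020 = 0.9604.
Step 5 — Type: Im(Z) = -562.5 ⇒ leading (phase φ = -16.2°).

PF = 0.9604 (leading, φ = -16.2°)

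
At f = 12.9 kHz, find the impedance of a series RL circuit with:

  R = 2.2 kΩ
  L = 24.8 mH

Step 1 — Angular frequency: ω = 2π·f = 2π·1.29e+04 = 8.105e+04 rad/s.
Step 2 — Component impedances:
  R: Z = R = 2200 Ω
  L: Z = jωL = j·8.105e+04·0.0248 = 0 + j2010 Ω
Step 3 — Series combination: Z_total = R + L = 2200 + j2010 Ω = 2980∠42.4° Ω.

Z = 2200 + j2010 Ω = 2980∠42.4° Ω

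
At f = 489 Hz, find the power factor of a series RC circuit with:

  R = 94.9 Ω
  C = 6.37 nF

Step 1 — Angular frequency: ω = 2π·f = 2π·489 = 3072 rad/s.
Step 2 — Component impedances:
  R: Z = R = 94.9 Ω
  C: Z = 1/(jωC) = -j/(ω·C) = 0 - j5.109e+04 Ω
Step 3 — Series combination: Z_total = R + C = 94.9 - j5.109e+04 Ω = 5.109e+04∠-89.9° Ω.
Step 4 — Power factor: PF = cos(φ) = Re(Z)/|Z| = 94.9/51094 = 0.001857.
Step 5 — Type: Im(Z) = -5.109e+04 ⇒ leading (phase φ = -89.9°).

PF = 0.001857 (leading, φ = -89.9°)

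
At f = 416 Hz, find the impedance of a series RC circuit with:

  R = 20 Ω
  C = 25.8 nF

Step 1 — Angular frequency: ω = 2π·f = 2π·416 = 2614 rad/s.
Step 2 — Component impedances:
  R: Z = R = 20 Ω
  C: Z = 1/(jωC) = -j/(ω·C) = 0 - j1.483e+04 Ω
Step 3 — Series combination: Z_total = R + C = 20 - j1.483e+04 Ω = 1.483e+04∠-89.9° Ω.

Z = 20 - j1.483e+04 Ω = 1.483e+04∠-89.9° Ω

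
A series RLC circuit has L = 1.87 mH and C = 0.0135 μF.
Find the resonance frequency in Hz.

Step 1 — Resonance condition Im(Z)=0 gives ω₀ = 1/√(LC).
Step 2 — ω₀ = 1/√(0.00187·1.35e-08) = 1.99e+05 rad/s.
Step 3 — f₀ = ω₀/(2π) = 3.168e+04 Hz.

f₀ = 3.168e+04 Hz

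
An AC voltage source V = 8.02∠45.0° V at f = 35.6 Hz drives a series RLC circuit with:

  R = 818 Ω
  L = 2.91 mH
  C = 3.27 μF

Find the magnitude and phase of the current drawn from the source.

Step 1 — Angular frequency: ω = 2π·f = 2π·35.6 = 223.7 rad/s.
Step 2 — Component impedances:
  R: Z = R = 818 Ω
  L: Z = jωL = j·223.7·0.00291 = 0 + j0.6509 Ω
  C: Z = 1/(jωC) = -j/(ω·C) = 0 - j1367 Ω
Step 3 — Series combination: Z_total = R + L + C = 818 - j1367 Ω = 1593∠-59.1° Ω.
Step 4 — Source phasor: V = 8.02∠45.0° V = 5.671 + j5.671 V.
Step 5 — Ohm's law: I = V / Z_total = (5.671 + j5.671) / (818 - j1367) = -0.001226 + j0.004884 A.
Step 6 — Convert to polar: |I| = 0.005036 A, ∠I = 104.1°.

I = 0.005036∠104.1° A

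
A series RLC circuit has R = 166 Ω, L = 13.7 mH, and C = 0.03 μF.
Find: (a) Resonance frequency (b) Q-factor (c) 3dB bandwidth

Step 1 — Resonance: ω₀ = 1/√(LC) = 1/√(0.0137·3e-08) = 4.933e+04 rad/s.
Step 2 — f₀ = ω₀/(2π) = 7851 Hz.
Step 3 — Series Q: Q = ω₀L/R = 4.933e+04·0.0137/166 = 4.071.
Step 4 — Bandwidth: Δω = ω₀/Q = 1.212e+04 rad/s; BW = Δω/(2π) = 1928 Hz.

(a) f₀ = 7851 Hz  (b) Q = 4.071  (c) BW = 1928 Hz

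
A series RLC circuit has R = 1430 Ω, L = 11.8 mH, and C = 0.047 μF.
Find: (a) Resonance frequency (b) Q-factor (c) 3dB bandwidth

Step 1 — Resonance: ω₀ = 1/√(LC) = 1/√(0.0118·4.7e-08) = 4.246e+04 rad/s.
Step 2 — f₀ = ω₀/(2π) = 6758 Hz.
Step 3 — Series Q: Q = ω₀L/R = 4.246e+04·0.0118/1430 = 0.3504.
Step 4 — Bandwidth: Δω = ω₀/Q = 1.212e+05 rad/s; BW = Δω/(2π) = 1.929e+04 Hz.

(a) f₀ = 6758 Hz  (b) Q = 0.3504  (c) BW = 1.929e+04 Hz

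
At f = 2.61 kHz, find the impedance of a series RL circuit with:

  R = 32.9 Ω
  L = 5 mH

Step 1 — Angular frequency: ω = 2π·f = 2π·2610 = 1.64e+04 rad/s.
Step 2 — Component impedances:
  R: Z = R = 32.9 Ω
  L: Z = jωL = j·1.64e+04·0.005 = 0 + j82 Ω
Step 3 — Series combination: Z_total = R + L = 32.9 + j82 Ω = 88.35∠68.1° Ω.

Z = 32.9 + j82 Ω = 88.35∠68.1° Ω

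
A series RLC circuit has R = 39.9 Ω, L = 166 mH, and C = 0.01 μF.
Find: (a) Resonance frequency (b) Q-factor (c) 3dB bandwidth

Step 1 — Resonance: ω₀ = 1/√(LC) = 1/√(0.166·1e-08) = 2.454e+04 rad/s.
Step 2 — f₀ = ω₀/(2π) = 3906 Hz.
Step 3 — Series Q: Q = ω₀L/R = 2.454e+04·0.166/39.9 = 102.1.
Step 4 — Bandwidth: Δω = ω₀/Q = 240.4 rad/s; BW = Δω/(2π) = 38.25 Hz.

(a) f₀ = 3906 Hz  (b) Q = 102.1  (c) BW = 38.25 Hz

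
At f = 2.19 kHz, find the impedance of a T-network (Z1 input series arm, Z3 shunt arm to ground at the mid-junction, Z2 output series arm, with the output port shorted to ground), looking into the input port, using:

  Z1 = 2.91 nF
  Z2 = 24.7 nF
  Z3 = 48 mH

Step 1 — Angular frequency: ω = 2π·f = 2π·2190 = 1.376e+04 rad/s.
Step 2 — Component impedances:
  Z1: Z = 1/(jωC) = -j/(ω·C) = 0 - j2.497e+04 Ω
  Z2: Z = 1/(jωC) = -j/(ω·C) = 0 - j2942 Ω
  Z3: Z = jωL = j·1.376e+04·0.048 = 0 + j660.5 Ω
Step 3 — With the output port shorted to ground, the output series arm Z2 runs from the junction to ground; the shunt arm Z3 also runs from the junction to ground. They appear in parallel: Z3 || Z2 = 0 + j851.7 Ω.
Step 4 — Series with input arm Z1: Z_in = Z1 + (Z3 || Z2) = 0 - j2.412e+04 Ω = 2.412e+04∠-90.0° Ω.

Z = 0 - j2.412e+04 Ω = 2.412e+04∠-90.0° Ω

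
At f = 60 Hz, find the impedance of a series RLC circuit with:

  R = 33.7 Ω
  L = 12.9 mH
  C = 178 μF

Step 1 — Angular frequency: ω = 2π·f = 2π·60 = 377 rad/s.
Step 2 — Component impedances:
  R: Z = R = 33.7 Ω
  L: Z = jωL = j·377·0.0129 = 0 + j4.863 Ω
  C: Z = 1/(jωC) = -j/(ω·C) = 0 - j14.9 Ω
Step 3 — Series combination: Z_total = R + L + C = 33.7 - j10.04 Ω = 35.16∠-16.6° Ω.

Z = 33.7 - j10.04 Ω = 35.16∠-16.6° Ω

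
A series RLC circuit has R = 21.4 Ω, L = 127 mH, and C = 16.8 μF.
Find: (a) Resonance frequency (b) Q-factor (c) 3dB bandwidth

Step 1 — Resonance: ω₀ = 1/√(LC) = 1/√(0.127·1.68e-05) = 684.6 rad/s.
Step 2 — f₀ = ω₀/(2π) = 109 Hz.
Step 3 — Series Q: Q = ω₀L/R = 684.6·0.127/21.4 = 4.063.
Step 4 — Bandwidth: Δω = ω₀/Q = 168.5 rad/s; BW = Δω/(2π) = 26.82 Hz.

(a) f₀ = 109 Hz  (b) Q = 4.063  (c) BW = 26.82 Hz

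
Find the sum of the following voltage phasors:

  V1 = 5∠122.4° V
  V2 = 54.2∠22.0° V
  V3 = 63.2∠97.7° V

Step 1 — Convert each phasor to rectangular form:
  V1 = 5·(cos(122.4°) + j·sin(122.4°)) = -2.679 + j4.222 V
  V2 = 54.2·(cos(22.0°) + j·sin(22.0°)) = 50.25 + j20.3 V
  V3 = 63.2·(cos(97.7°) + j·sin(97.7°)) = -8.468 + j62.63 V
Step 2 — Sum components: V_total = 39.11 + j87.16 V.
Step 3 — Convert to polar: |V_total| = 95.53 V, ∠V_total = 65.8°.

V_total = 95.53∠65.8° V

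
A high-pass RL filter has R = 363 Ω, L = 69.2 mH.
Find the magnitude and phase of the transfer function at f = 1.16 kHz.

Step 1 — Angular frequency: ω = 2π·1160 = 7288 rad/s.
Step 2 — Transfer function: H(jω) = jωL/(R + jωL).
Step 3 — Numerator jωL = j·504.4; denominator R + jωL = 363 + j504.4.
Step 4 — H = 0.6588 + j0.4741.
Step 5 — Magnitude: |H| = 0.8116 (-1.8 dB); phase: φ = 35.7°.

|H| = 0.8116 (-1.8 dB), φ = 35.7°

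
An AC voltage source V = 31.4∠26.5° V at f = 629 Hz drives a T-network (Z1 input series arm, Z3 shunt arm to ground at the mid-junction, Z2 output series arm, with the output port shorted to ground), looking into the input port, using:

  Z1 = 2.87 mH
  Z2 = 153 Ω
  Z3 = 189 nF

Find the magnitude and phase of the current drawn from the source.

Step 1 — Angular frequency: ω = 2π·f = 2π·629 = 3952 rad/s.
Step 2 — Component impedances:
  Z1: Z = jωL = j·3952·0.00287 = 0 + j11.34 Ω
  Z2: Z = R = 153 Ω
  Z3: Z = 1/(jωC) = -j/(ω·C) = 0 - j1339 Ω
Step 3 — With the output port shorted to ground, the output series arm Z2 runs from the junction to ground; the shunt arm Z3 also runs from the junction to ground. They appear in parallel: Z3 || Z2 = 151 - j17.26 Ω.
Step 4 — Series with input arm Z1: Z_in = Z1 + (Z3 || Z2) = 151 - j5.917 Ω = 151.1∠-2.2° Ω.
Step 5 — Source phasor: V = 31.4∠26.5° V = 28.1 + j14.01 V.
Step 6 — Ohm's law: I = V / Z_total = (28.1 + j14.01) / (151 - j5.917) = 0.1822 + j0.09991 A.
Step 7 — Convert to polar: |I| = 0.2077 A, ∠I = 28.7°.

I = 0.2077∠28.7° A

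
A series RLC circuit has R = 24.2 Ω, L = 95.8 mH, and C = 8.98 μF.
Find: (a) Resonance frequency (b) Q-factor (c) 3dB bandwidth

Step 1 — Resonance: ω₀ = 1/√(LC) = 1/√(0.0958·8.98e-06) = 1078 rad/s.
Step 2 — f₀ = ω₀/(2π) = 171.6 Hz.
Step 3 — Series Q: Q = ω₀L/R = 1078·0.0958/24.2 = 4.268.
Step 4 — Bandwidth: Δω = ω₀/Q = 252.6 rad/s; BW = Δω/(2π) = 40.2 Hz.

(a) f₀ = 171.6 Hz  (b) Q = 4.268  (c) BW = 40.2 Hz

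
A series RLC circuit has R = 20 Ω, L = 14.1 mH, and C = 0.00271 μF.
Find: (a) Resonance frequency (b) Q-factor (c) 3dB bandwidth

Step 1 — Resonance: ω₀ = 1/√(LC) = 1/√(0.0141·2.71e-09) = 1.618e+05 rad/s.
Step 2 — f₀ = ω₀/(2π) = 2.575e+04 Hz.
Step 3 — Series Q: Q = ω₀L/R = 1.618e+05·0.0141/20 = 114.
Step 4 — Bandwidth: Δω = ω₀/Q = 1418 rad/s; BW = Δω/(2π) = 225.8 Hz.

(a) f₀ = 2.575e+04 Hz  (b) Q = 114  (c) BW = 225.8 Hz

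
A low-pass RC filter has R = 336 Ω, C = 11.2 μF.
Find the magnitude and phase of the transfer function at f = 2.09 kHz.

Step 1 — Angular frequency: ω = 2π·2090 = 1.313e+04 rad/s.
Step 2 — Transfer function: H(jω) = 1/(1 + jωRC).
Step 3 — Denominator: 1 + jωRC = 1 + j·1.313e+04·336·1.12e-05 = 1 + j49.42.
Step 4 — H = 0.0004093 - j0.02023.
Step 5 — Magnitude: |H| = 0.02023 (-33.9 dB); phase: φ = -88.8°.

|H| = 0.02023 (-33.9 dB), φ = -88.8°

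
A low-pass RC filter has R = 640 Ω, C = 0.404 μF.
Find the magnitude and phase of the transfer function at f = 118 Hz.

Step 1 — Angular frequency: ω = 2π·118 = 741.4 rad/s.
Step 2 — Transfer function: H(jω) = 1/(1 + jωRC).
Step 3 — Denominator: 1 + jωRC = 1 + j·741.4·640·4.04e-07 = 1 + j0.1917.
Step 4 — H = 0.9646 - j0.1849.
Step 5 — Magnitude: |H| = 0.9821 (-0.2 dB); phase: φ = -10.9°.

|H| = 0.9821 (-0.2 dB), φ = -10.9°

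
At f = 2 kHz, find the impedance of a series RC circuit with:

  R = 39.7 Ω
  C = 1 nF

Step 1 — Angular frequency: ω = 2π·f = 2π·2000 = 1.257e+04 rad/s.
Step 2 — Component impedances:
  R: Z = R = 39.7 Ω
  C: Z = 1/(jωC) = -j/(ω·C) = 0 - j7.958e+04 Ω
Step 3 — Series combination: Z_total = R + C = 39.7 - j7.958e+04 Ω = 7.958e+04∠-90.0° Ω.

Z = 39.7 - j7.958e+04 Ω = 7.958e+04∠-90.0° Ω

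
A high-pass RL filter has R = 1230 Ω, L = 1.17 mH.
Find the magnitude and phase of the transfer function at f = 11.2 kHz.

Step 1 — Angular frequency: ω = 2π·1.12e+04 = 7.037e+04 rad/s.
Step 2 — Transfer function: H(jω) = jωL/(R + jωL).
Step 3 — Numerator jωL = j·82.33; denominator R + jωL = 1230 + j82.33.
Step 4 — H = 0.004461 + j0.06664.
Step 5 — Magnitude: |H| = 0.06679 (-23.5 dB); phase: φ = 86.2°.

|H| = 0.06679 (-23.5 dB), φ = 86.2°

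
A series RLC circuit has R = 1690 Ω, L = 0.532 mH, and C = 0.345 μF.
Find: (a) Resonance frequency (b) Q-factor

Step 1 — Resonance condition Im(Z)=0 gives ω₀ = 1/√(LC).
Step 2 — ω₀ = 1/√(0.000532·3.45e-07) = 7.381e+04 rad/s.
Step 3 — f₀ = ω₀/(2π) = 1.175e+04 Hz.
Step 4 — Series Q: Q = ω₀L/R = 7.381e+04·0.000532/1690 = 0.02324.

(a) f₀ = 1.175e+04 Hz  (b) Q = 0.02324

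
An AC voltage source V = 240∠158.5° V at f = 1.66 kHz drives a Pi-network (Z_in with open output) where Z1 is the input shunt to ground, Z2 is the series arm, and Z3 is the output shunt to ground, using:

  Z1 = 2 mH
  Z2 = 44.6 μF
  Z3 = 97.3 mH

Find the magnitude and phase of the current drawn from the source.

Step 1 — Angular frequency: ω = 2π·f = 2π·1660 = 1.043e+04 rad/s.
Step 2 — Component impedances:
  Z1: Z = jωL = j·1.043e+04·0.002 = 0 + j20.86 Ω
  Z2: Z = 1/(jωC) = -j/(ω·C) = 0 - j2.15 Ω
  Z3: Z = jωL = j·1.043e+04·0.0973 = 0 + j1015 Ω
Step 3 — With open output, the series arm Z2 and the output shunt Z3 appear in series to ground: Z2 + Z3 = 0 + j1013 Ω.
Step 4 — Parallel with input shunt Z1: Z_in = Z1 || (Z2 + Z3) = 0 + j20.44 Ω = 20.44∠90.0° Ω.
Step 5 — Source phasor: V = 240∠158.5° V = -223.3 + j87.96 V.
Step 6 — Ohm's law: I = V / Z_total = (-223.3 + j87.96) / (0 + j20.44) = 4.304 + j10.93 A.
Step 7 — Convert to polar: |I| = 11.74 A, ∠I = 68.5°.

I = 11.74∠68.5° A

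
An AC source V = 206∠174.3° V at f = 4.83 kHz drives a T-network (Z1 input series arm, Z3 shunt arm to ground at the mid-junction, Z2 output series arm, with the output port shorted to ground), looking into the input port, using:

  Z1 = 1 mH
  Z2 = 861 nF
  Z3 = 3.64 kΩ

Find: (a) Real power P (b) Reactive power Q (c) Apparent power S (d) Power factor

Step 1 — Angular frequency: ω = 2π·f = 2π·4830 = 3.035e+04 rad/s.
Step 2 — Component impedances:
  Z1: Z = jωL = j·3.035e+04·0.001 = 0 + j30.35 Ω
  Z2: Z = 1/(jωC) = -j/(ω·C) = 0 - j38.27 Ω
  Z3: Z = R = 3640 Ω
Step 3 — With the output port shorted to ground, the output series arm Z2 runs from the junction to ground; the shunt arm Z3 also runs from the junction to ground. They appear in parallel: Z3 || Z2 = 0.4023 - j38.27 Ω.
Step 4 — Series with input arm Z1: Z_in = Z1 + (Z3 || Z2) = 0.4023 - j7.919 Ω = 7.929∠-87.1° Ω.
Step 5 — Source phasor: V = 206∠174.3° V = -205 + j20.46 V.
Step 6 — Current: I = V / Z = -3.889 - j25.69 A = 25.98∠-98.6° A.
Step 7 — Complex power: S = V·I* = 271.6 - j5345 VA.
Step 8 — Real power: P = Re(S) = 271.6 W.
Step 9 — Reactive power: Q = Im(S) = -5345 VAR.
Step 10 — Apparent power: |S| = 5352 VA.
Step 11 — Power factor: PF = P/|S| = 0.05074 (leading).

(a) P = 271.6 W  (b) Q = -5345 VAR  (c) S = 5352 VA  (d) PF = 0.05074 (leading)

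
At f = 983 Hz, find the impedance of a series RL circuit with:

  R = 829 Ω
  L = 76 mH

Step 1 — Angular frequency: ω = 2π·f = 2π·983 = 6176 rad/s.
Step 2 — Component impedances:
  R: Z = R = 829 Ω
  L: Z = jωL = j·6176·0.076 = 0 + j469.4 Ω
Step 3 — Series combination: Z_total = R + L = 829 + j469.4 Ω = 952.7∠29.5° Ω.

Z = 829 + j469.4 Ω = 952.7∠29.5° Ω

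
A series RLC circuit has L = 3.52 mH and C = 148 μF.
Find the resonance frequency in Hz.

Step 1 — Resonance condition Im(Z)=0 gives ω₀ = 1/√(LC).
Step 2 — ω₀ = 1/√(0.00352·0.000148) = 1385 rad/s.
Step 3 — f₀ = ω₀/(2π) = 220.5 Hz.

f₀ = 220.5 Hz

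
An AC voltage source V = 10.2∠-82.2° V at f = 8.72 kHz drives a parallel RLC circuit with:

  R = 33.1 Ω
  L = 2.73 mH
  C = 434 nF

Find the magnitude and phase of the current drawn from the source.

Step 1 — Angular frequency: ω = 2π·f = 2π·8720 = 5.479e+04 rad/s.
Step 2 — Component impedances:
  R: Z = R = 33.1 Ω
  L: Z = jωL = j·5.479e+04·0.00273 = 0 + j149.6 Ω
  C: Z = 1/(jωC) = -j/(ω·C) = 0 - j42.05 Ω
Step 3 — Parallel combination: 1/Z_total = 1/R + 1/L + 1/C; Z_total = 25.07 - j14.19 Ω = 28.81∠-29.5° Ω.
Step 4 — Source phasor: V = 10.2∠-82.2° V = 1.384 - j10.11 V.
Step 5 — Ohm's law: I = V / Z_total = (1.384 - j10.11) / (25.07 - j14.19) = 0.2146 - j0.2816 A.
Step 6 — Convert to polar: |I| = 0.3541 A, ∠I = -52.7°.

I = 0.3541∠-52.7° A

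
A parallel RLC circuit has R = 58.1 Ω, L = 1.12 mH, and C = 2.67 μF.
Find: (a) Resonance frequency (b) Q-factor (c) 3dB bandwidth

Step 1 — Resonance: ω₀ = 1/√(LC) = 1/√(0.00112·2.67e-06) = 1.829e+04 rad/s.
Step 2 — f₀ = ω₀/(2π) = 2910 Hz.
Step 3 — Parallel Q: Q = R/(ω₀L) = 58.1/(1.829e+04·0.00112) = 2.837.
Step 4 — Bandwidth: Δω = ω₀/Q = 6446 rad/s; BW = Δω/(2π) = 1026 Hz.

(a) f₀ = 2910 Hz  (b) Q = 2.837  (c) BW = 1026 Hz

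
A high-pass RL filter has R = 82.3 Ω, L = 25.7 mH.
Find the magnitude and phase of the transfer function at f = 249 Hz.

Step 1 — Angular frequency: ω = 2π·249 = 1565 rad/s.
Step 2 — Transfer function: H(jω) = jωL/(R + jωL).
Step 3 — Numerator jωL = j·40.21; denominator R + jωL = 82.3 + j40.21.
Step 4 — H = 0.1927 + j0.3944.
Step 5 — Magnitude: |H| = 0.439 (-7.2 dB); phase: φ = 64.0°.

|H| = 0.439 (-7.2 dB), φ = 64.0°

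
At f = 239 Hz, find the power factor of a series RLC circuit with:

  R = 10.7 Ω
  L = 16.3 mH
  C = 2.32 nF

Step 1 — Angular frequency: ω = 2π·f = 2π·239 = 1502 rad/s.
Step 2 — Component impedances:
  R: Z = R = 10.7 Ω
  L: Z = jωL = j·1502·0.0163 = 0 + j24.48 Ω
  C: Z = 1/(jωC) = -j/(ω·C) = 0 - j2.87e+05 Ω
Step 3 — Series combination: Z_total = R + L + C = 10.7 - j2.87e+05 Ω = 2.87e+05∠-90.0° Ω.
Step 4 — Power factor: PF = cos(φ) = Re(Z)/|Z| = 10.7/2.87e+05 = 3.728e-05.
Step 5 — Type: Im(Z) = -2.87e+05 ⇒ leading (phase φ = -90.0°).

PF = 3.728e-05 (leading, φ = -90.0°)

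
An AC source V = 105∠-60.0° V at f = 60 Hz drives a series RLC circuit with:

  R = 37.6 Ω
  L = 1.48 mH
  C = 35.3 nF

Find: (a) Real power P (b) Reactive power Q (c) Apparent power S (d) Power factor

Step 1 — Angular frequency: ω = 2π·f = 2π·60 = 377 rad/s.
Step 2 — Component impedances:
  R: Z = R = 37.6 Ω
  L: Z = jωL = j·377·0.00148 = 0 + j0.5579 Ω
  C: Z = 1/(jωC) = -j/(ω·C) = 0 - j7.514e+04 Ω
Step 3 — Series combination: Z_total = R + L + C = 37.6 - j7.514e+04 Ω = 7.514e+04∠-90.0° Ω.
Step 4 — Source phasor: V = 105∠-60.0° V = 52.5 - j90.93 V.
Step 5 — Current: I = V / Z = 0.00121 + j0.0006981 A = 0.001397∠30.0° A.
Step 6 — Complex power: S = V·I* = 7.341e-05 - j0.1467 VA.
Step 7 — Real power: P = Re(S) = 7.341e-05 W.
Step 8 — Reactive power: Q = Im(S) = -0.1467 VAR.
Step 9 — Apparent power: |S| = 0.1467 VA.
Step 10 — Power factor: PF = P/|S| = 0.0005004 (leading).

(a) P = 7.341e-05 W  (b) Q = -0.1467 VAR  (c) S = 0.1467 VA  (d) PF = 0.0005004 (leading)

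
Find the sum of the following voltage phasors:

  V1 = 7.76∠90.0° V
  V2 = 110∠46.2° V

Step 1 — Convert each phasor to rectangular form:
  V1 = 7.76·(cos(90.0°) + j·sin(90.0°)) = 0 + j7.76 V
  V2 = 110·(cos(46.2°) + j·sin(46.2°)) = 76.14 + j79.39 V
Step 2 — Sum components: V_total = 76.14 + j87.15 V.
Step 3 — Convert to polar: |V_total| = 115.7 V, ∠V_total = 48.9°.

V_total = 115.7∠48.9° V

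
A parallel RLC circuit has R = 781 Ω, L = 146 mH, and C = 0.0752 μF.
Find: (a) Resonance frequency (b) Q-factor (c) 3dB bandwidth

Step 1 — Resonance: ω₀ = 1/√(LC) = 1/√(0.146·7.52e-08) = 9544 rad/s.
Step 2 — f₀ = ω₀/(2π) = 1519 Hz.
Step 3 — Parallel Q: Q = R/(ω₀L) = 781/(9544·0.146) = 0.5605.
Step 4 — Bandwidth: Δω = ω₀/Q = 1.703e+04 rad/s; BW = Δω/(2π) = 2710 Hz.

(a) f₀ = 1519 Hz  (b) Q = 0.5605  (c) BW = 2710 Hz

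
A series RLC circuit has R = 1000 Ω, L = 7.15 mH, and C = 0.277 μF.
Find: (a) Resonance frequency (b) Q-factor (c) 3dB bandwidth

Step 1 — Resonance: ω₀ = 1/√(LC) = 1/√(0.00715·2.77e-07) = 2.247e+04 rad/s.
Step 2 — f₀ = ω₀/(2π) = 3576 Hz.
Step 3 — Series Q: Q = ω₀L/R = 2.247e+04·0.00715/1000 = 0.1607.
Step 4 — Bandwidth: Δω = ω₀/Q = 1.399e+05 rad/s; BW = Δω/(2π) = 2.226e+04 Hz.

(a) f₀ = 3576 Hz  (b) Q = 0.1607  (c) BW = 2.226e+04 Hz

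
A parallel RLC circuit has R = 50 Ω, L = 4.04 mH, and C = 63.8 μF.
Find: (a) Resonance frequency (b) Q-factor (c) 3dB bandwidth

Step 1 — Resonance: ω₀ = 1/√(LC) = 1/√(0.00404·6.38e-05) = 1970 rad/s.
Step 2 — f₀ = ω₀/(2π) = 313.5 Hz.
Step 3 — Parallel Q: Q = R/(ω₀L) = 50/(1970·0.00404) = 6.283.
Step 4 — Bandwidth: Δω = ω₀/Q = 313.5 rad/s; BW = Δω/(2π) = 49.89 Hz.

(a) f₀ = 313.5 Hz  (b) Q = 6.283  (c) BW = 49.89 Hz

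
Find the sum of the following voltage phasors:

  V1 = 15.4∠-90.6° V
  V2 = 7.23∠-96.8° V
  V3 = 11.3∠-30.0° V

Step 1 — Convert each phasor to rectangular form:
  V1 = 15.4·(cos(-90.6°) + j·sin(-90.6°)) = -0.1613 - j15.4 V
  V2 = 7.23·(cos(-96.8°) + j·sin(-96.8°)) = -0.8561 - j7.179 V
  V3 = 11.3·(cos(-30.0°) + j·sin(-30.0°)) = 9.786 - j5.65 V
Step 2 — Sum components: V_total = 8.769 - j28.23 V.
Step 3 — Convert to polar: |V_total| = 29.56 V, ∠V_total = -72.7°.

V_total = 29.56∠-72.7° V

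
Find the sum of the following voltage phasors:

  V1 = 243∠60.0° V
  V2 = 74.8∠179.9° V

Step 1 — Convert each phasor to rectangular form:
  V1 = 243·(cos(60.0°) + j·sin(60.0°)) = 121.5 + j210.4 V
  V2 = 74.8·(cos(179.9°) + j·sin(179.9°)) = -74.8 + j0.1306 V
Step 2 — Sum components: V_total = 46.7 + j210.6 V.
Step 3 — Convert to polar: |V_total| = 215.7 V, ∠V_total = 77.5°.

V_total = 215.7∠77.5° V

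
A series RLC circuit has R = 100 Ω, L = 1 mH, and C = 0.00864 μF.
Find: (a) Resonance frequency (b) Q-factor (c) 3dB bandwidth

Step 1 — Resonance condition Im(Z)=0 gives ω₀ = 1/√(LC).
Step 2 — ω₀ = 1/√(0.001·8.64e-09) = 3.402e+05 rad/s.
Step 3 — f₀ = ω₀/(2π) = 5.415e+04 Hz.
Step 4 — Series Q: Q = ω₀L/R = 3.402e+05·0.001/100 = 3.402.
Step 5 — 3dB bandwidth: Δω = ω₀/Q = 1e+05 rad/s; BW = Δω/(2π) = 1.592e+04 Hz.

(a) f₀ = 5.415e+04 Hz  (b) Q = 3.402  (c) BW = 1.592e+04 Hz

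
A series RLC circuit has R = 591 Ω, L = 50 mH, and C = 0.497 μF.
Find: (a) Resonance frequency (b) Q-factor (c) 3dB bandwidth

Step 1 — Resonance condition Im(Z)=0 gives ω₀ = 1/√(LC).
Step 2 — ω₀ = 1/√(0.05·4.97e-07) = 6344 rad/s.
Step 3 — f₀ = ω₀/(2π) = 1010 Hz.
Step 4 — Series Q: Q = ω₀L/R = 6344·0.05/591 = 0.5367.
Step 5 — 3dB bandwidth: Δω = ω₀/Q = 1.182e+04 rad/s; BW = Δω/(2π) = 1881 Hz.

(a) f₀ = 1010 Hz  (b) Q = 0.5367  (c) BW = 1881 Hz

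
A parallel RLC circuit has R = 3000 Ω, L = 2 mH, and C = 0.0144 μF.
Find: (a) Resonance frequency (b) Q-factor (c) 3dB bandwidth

Step 1 — Resonance: ω₀ = 1/√(LC) = 1/√(0.002·1.44e-08) = 1.863e+05 rad/s.
Step 2 — f₀ = ω₀/(2π) = 2.966e+04 Hz.
Step 3 — Parallel Q: Q = R/(ω₀L) = 3000/(1.863e+05·0.002) = 8.05.
Step 4 — Bandwidth: Δω = ω₀/Q = 2.315e+04 rad/s; BW = Δω/(2π) = 3684 Hz.

(a) f₀ = 2.966e+04 Hz  (b) Q = 8.05  (c) BW = 3684 Hz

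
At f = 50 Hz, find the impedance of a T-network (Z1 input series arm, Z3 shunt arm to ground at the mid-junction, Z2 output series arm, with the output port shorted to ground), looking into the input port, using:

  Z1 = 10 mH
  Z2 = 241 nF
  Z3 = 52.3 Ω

Step 1 — Angular frequency: ω = 2π·f = 2π·50 = 314.2 rad/s.
Step 2 — Component impedances:
  Z1: Z = jωL = j·314.2·0.01 = 0 + j3.142 Ω
  Z2: Z = 1/(jωC) = -j/(ω·C) = 0 - j1.321e+04 Ω
  Z3: Z = R = 52.3 Ω
Step 3 — With the output port shorted to ground, the output series arm Z2 runs from the junction to ground; the shunt arm Z3 also runs from the junction to ground. They appear in parallel: Z3 || Z2 = 52.3 - j0.2071 Ω.
Step 4 — Series with input arm Z1: Z_in = Z1 + (Z3 || Z2) = 52.3 + j2.935 Ω = 52.38∠3.2° Ω.

Z = 52.3 + j2.935 Ω = 52.38∠3.2° Ω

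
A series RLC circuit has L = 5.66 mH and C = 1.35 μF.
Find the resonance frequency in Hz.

Step 1 — Resonance condition Im(Z)=0 gives ω₀ = 1/√(LC).
Step 2 — ω₀ = 1/√(0.00566·1.35e-06) = 1.144e+04 rad/s.
Step 3 — f₀ = ω₀/(2π) = 1821 Hz.

f₀ = 1821 Hz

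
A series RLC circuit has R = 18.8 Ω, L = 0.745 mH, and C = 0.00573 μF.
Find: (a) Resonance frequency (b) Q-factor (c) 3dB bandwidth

Step 1 — Resonance: ω₀ = 1/√(LC) = 1/√(0.000745·5.73e-09) = 4.84e+05 rad/s.
Step 2 — f₀ = ω₀/(2π) = 7.703e+04 Hz.
Step 3 — Series Q: Q = ω₀L/R = 4.84e+05·0.000745/18.8 = 19.18.
Step 4 — Bandwidth: Δω = ω₀/Q = 2.523e+04 rad/s; BW = Δω/(2π) = 4016 Hz.

(a) f₀ = 7.703e+04 Hz  (b) Q = 19.18  (c) BW = 4016 Hz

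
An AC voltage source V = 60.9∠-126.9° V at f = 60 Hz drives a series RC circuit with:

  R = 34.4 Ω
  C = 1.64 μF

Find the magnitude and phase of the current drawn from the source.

Step 1 — Angular frequency: ω = 2π·f = 2π·60 = 377 rad/s.
Step 2 — Component impedances:
  R: Z = R = 34.4 Ω
  C: Z = 1/(jωC) = -j/(ω·C) = 0 - j1617 Ω
Step 3 — Series combination: Z_total = R + C = 34.4 - j1617 Ω = 1618∠-88.8° Ω.
Step 4 — Source phasor: V = 60.9∠-126.9° V = -36.57 - j48.7 V.
Step 5 — Ohm's law: I = V / Z_total = (-36.57 - j48.7) / (34.4 - j1617) = 0.02962 - j0.02324 A.
Step 6 — Convert to polar: |I| = 0.03764 A, ∠I = -38.1°.

I = 0.03764∠-38.1° A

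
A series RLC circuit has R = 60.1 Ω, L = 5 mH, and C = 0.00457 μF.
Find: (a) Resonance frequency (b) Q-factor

Step 1 — Resonance condition Im(Z)=0 gives ω₀ = 1/√(LC).
Step 2 — ω₀ = 1/√(0.005·4.57e-09) = 2.092e+05 rad/s.
Step 3 — f₀ = ω₀/(2π) = 3.329e+04 Hz.
Step 4 — Series Q: Q = ω₀L/R = 2.092e+05·0.005/60.1 = 17.4.

(a) f₀ = 3.329e+04 Hz  (b) Q = 17.4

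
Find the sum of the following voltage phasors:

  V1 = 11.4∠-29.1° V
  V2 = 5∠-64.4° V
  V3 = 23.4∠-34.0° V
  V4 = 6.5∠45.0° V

Step 1 — Convert each phasor to rectangular form:
  V1 = 11.4·(cos(-29.1°) + j·sin(-29.1°)) = 9.961 - j5.544 V
  V2 = 5·(cos(-64.4°) + j·sin(-64.4°)) = 2.16 - j4.509 V
  V3 = 23.4·(cos(-34.0°) + j·sin(-34.0°)) = 19.4 - j13.09 V
  V4 = 6.5·(cos(45.0°) + j·sin(45.0°)) = 4.596 + j4.596 V
Step 2 — Sum components: V_total = 36.12 - j18.54 V.
Step 3 — Convert to polar: |V_total| = 40.6 V, ∠V_total = -27.2°.

V_total = 40.6∠-27.2° V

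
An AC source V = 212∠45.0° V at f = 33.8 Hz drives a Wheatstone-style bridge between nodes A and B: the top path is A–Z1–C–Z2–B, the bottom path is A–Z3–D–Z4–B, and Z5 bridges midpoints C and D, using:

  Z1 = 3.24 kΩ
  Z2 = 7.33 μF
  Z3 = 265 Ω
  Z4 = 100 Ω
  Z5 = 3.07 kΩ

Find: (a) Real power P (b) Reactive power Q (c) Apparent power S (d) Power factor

Step 1 — Angular frequency: ω = 2π·f = 2π·33.8 = 212.4 rad/s.
Step 2 — Component impedances:
  Z1: Z = R = 3240 Ω
  Z2: Z = 1/(jωC) = -j/(ω·C) = 0 - j642.4 Ω
  Z3: Z = R = 265 Ω
  Z4: Z = R = 100 Ω
  Z5: Z = R = 3070 Ω
Step 3 — Bridge requires nodal analysis (the Z5 bridge couples midpoints C and D, so the two paths cannot be reduced to a simple series/parallel combination). Setting node B to ground and injecting 1 A at node A, the 3-node admittance system at A, C, D solves to V_A = Z_AB = 329 - j9.38 Ω = 329.1∠-1.6° Ω.
Step 4 — Source phasor: V = 212∠45.0° V = 149.9 + j149.9 V.
Step 5 — Current: I = V / Z = 0.4423 + j0.4683 A = 0.6442∠46.6° A.
Step 6 — Complex power: S = V·I* = 136.5 - j3.892 VA.
Step 7 — Real power: P = Re(S) = 136.5 W.
Step 8 — Reactive power: Q = Im(S) = -3.892 VAR.
Step 9 — Apparent power: |S| = 136.6 VA.
Step 10 — Power factor: PF = P/|S| = 0.9996 (leading).

(a) P = 136.5 W  (b) Q = -3.892 VAR  (c) S = 136.6 VA  (d) PF = 0.9996 (leading)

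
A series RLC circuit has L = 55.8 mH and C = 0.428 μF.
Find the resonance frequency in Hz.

Step 1 — Resonance condition Im(Z)=0 gives ω₀ = 1/√(LC).
Step 2 — ω₀ = 1/√(0.0558·4.28e-07) = 6471 rad/s.
Step 3 — f₀ = ω₀/(2π) = 1030 Hz.

f₀ = 1030 Hz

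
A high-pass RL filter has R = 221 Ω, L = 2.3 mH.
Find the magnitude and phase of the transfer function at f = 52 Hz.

Step 1 — Angular frequency: ω = 2π·52 = 326.7 rad/s.
Step 2 — Transfer function: H(jω) = jωL/(R + jωL).
Step 3 — Numerator jωL = j·0.7515; denominator R + jωL = 221 + j0.7515.
Step 4 — H = 1.156e-05 + j0.0034.
Step 5 — Magnitude: |H| = 0.0034 (-49.4 dB); phase: φ = 89.8°.

|H| = 0.0034 (-49.4 dB), φ = 89.8°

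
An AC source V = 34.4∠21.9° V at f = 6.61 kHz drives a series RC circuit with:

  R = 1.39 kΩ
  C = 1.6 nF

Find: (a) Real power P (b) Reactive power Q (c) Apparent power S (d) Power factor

Step 1 — Angular frequency: ω = 2π·f = 2π·6610 = 4.153e+04 rad/s.
Step 2 — Component impedances:
  R: Z = R = 1390 Ω
  C: Z = 1/(jωC) = -j/(ω·C) = 0 - j1.505e+04 Ω
Step 3 — Series combination: Z_total = R + C = 1390 - j1.505e+04 Ω = 1.511e+04∠-84.7° Ω.
Step 4 — Source phasor: V = 34.4∠21.9° V = 31.92 + j12.83 V.
Step 5 — Current: I = V / Z = -0.0006512 + j0.002181 A = 0.002276∠106.6° A.
Step 6 — Complex power: S = V·I* = 0.007202 - j0.07797 VA.
Step 7 — Real power: P = Re(S) = 0.007202 W.
Step 8 — Reactive power: Q = Im(S) = -0.07797 VAR.
Step 9 — Apparent power: |S| = 0.0783 VA.
Step 10 — Power factor: PF = P/|S| = 0.09198 (leading).

(a) P = 0.007202 W  (b) Q = -0.07797 VAR  (c) S = 0.0783 VA  (d) PF = 0.09198 (leading)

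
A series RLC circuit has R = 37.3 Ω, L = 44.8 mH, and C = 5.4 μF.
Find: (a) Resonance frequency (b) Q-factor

Step 1 — Resonance condition Im(Z)=0 gives ω₀ = 1/√(LC).
Step 2 — ω₀ = 1/√(0.0448·5.4e-06) = 2033 rad/s.
Step 3 — f₀ = ω₀/(2π) = 323.6 Hz.
Step 4 — Series Q: Q = ω₀L/R = 2033·0.0448/37.3 = 2.442.

(a) f₀ = 323.6 Hz  (b) Q = 2.442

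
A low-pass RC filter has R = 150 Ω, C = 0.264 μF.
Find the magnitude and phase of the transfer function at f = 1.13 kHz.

Step 1 — Angular frequency: ω = 2π·1130 = 7100 rad/s.
Step 2 — Transfer function: H(jω) = 1/(1 + jωRC).
Step 3 — Denominator: 1 + jωRC = 1 + j·7100·150·2.64e-07 = 1 + j0.2812.
Step 4 — H = 0.9267 - j0.2606.
Step 5 — Magnitude: |H| = 0.9627 (-0.3 dB); phase: φ = -15.7°.

|H| = 0.9627 (-0.3 dB), φ = -15.7°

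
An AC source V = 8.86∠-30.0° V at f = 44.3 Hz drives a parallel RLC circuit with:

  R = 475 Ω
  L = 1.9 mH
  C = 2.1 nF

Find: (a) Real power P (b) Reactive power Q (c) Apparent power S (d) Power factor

Step 1 — Angular frequency: ω = 2π·f = 2π·44.3 = 278.3 rad/s.
Step 2 — Component impedances:
  R: Z = R = 475 Ω
  L: Z = jωL = j·278.3·0.0019 = 0 + j0.5289 Ω
  C: Z = 1/(jωC) = -j/(ω·C) = 0 - j1.711e+06 Ω
Step 3 — Parallel combination: 1/Z_total = 1/R + 1/L + 1/C; Z_total = 0.0005888 + j0.5289 Ω = 0.5289∠89.9° Ω.
Step 4 — Source phasor: V = 8.86∠-30.0° V = 7.673 - j4.43 V.
Step 5 — Current: I = V / Z = -8.36 - j14.52 A = 16.75∠-119.9° A.
Step 6 — Complex power: S = V·I* = 0.1653 + j148.4 VA.
Step 7 — Real power: P = Re(S) = 0.1653 W.
Step 8 — Reactive power: Q = Im(S) = 148.4 VAR.
Step 9 — Apparent power: |S| = 148.4 VA.
Step 10 — Power factor: PF = P/|S| = 0.001113 (lagging).

(a) P = 0.1653 W  (b) Q = 148.4 VAR  (c) S = 148.4 VA  (d) PF = 0.001113 (lagging)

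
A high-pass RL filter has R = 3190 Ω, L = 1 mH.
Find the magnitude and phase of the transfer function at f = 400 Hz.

Step 1 — Angular frequency: ω = 2π·400 = 2513 rad/s.
Step 2 — Transfer function: H(jω) = jωL/(R + jωL).
Step 3 — Numerator jωL = j·2.513; denominator R + jωL = 3190 + j2.513.
Step 4 — H = 6.207e-07 + j0.0007879.
Step 5 — Magnitude: |H| = 0.0007879 (-62.1 dB); phase: φ = 90.0°.

|H| = 0.0007879 (-62.1 dB), φ = 90.0°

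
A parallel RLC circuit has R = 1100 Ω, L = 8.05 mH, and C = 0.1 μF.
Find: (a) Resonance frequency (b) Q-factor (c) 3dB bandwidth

Step 1 — Resonance: ω₀ = 1/√(LC) = 1/√(0.00805·1e-07) = 3.525e+04 rad/s.
Step 2 — f₀ = ω₀/(2π) = 5609 Hz.
Step 3 — Parallel Q: Q = R/(ω₀L) = 1100/(3.525e+04·0.00805) = 3.877.
Step 4 — Bandwidth: Δω = ω₀/Q = 9091 rad/s; BW = Δω/(2π) = 1447 Hz.

(a) f₀ = 5609 Hz  (b) Q = 3.877  (c) BW = 1447 Hz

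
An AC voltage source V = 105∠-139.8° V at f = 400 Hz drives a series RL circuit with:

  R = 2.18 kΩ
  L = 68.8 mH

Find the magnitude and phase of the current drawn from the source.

Step 1 — Angular frequency: ω = 2π·f = 2π·400 = 2513 rad/s.
Step 2 — Component impedances:
  R: Z = R = 2180 Ω
  L: Z = jωL = j·2513·0.0688 = 0 + j172.9 Ω
Step 3 — Series combination: Z_total = R + L = 2180 + j172.9 Ω = 2187∠4.5° Ω.
Step 4 — Source phasor: V = 105∠-139.8° V = -80.2 - j67.77 V.
Step 5 — Ohm's law: I = V / Z_total = (-80.2 - j67.77) / (2180 + j172.9) = -0.03901 - j0.02799 A.
Step 6 — Convert to polar: |I| = 0.04801 A, ∠I = -144.3°.

I = 0.04801∠-144.3° A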